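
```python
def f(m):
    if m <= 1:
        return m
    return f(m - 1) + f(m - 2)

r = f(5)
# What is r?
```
Call trace (a repeated sub-call is expanded the first time; later identical calls just restate its return value):
f(m=5)
  f(m=4)
    f(m=3)
      f(m=2)
        f(m=1)
        -> return 1
        f(m=0)
        -> return 0
      -> return 1
      f(m=1)
      -> return 1
    -> return 2
    f(m=2) -> return 1  (same call as traced above)
  -> return 3
  f(m=3) -> return 2  (same call as traced above)
-> return 5

Final answer: 5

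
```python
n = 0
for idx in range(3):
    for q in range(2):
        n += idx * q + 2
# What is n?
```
Trace:
  n=0
  n=2, idx=0, q=0
  n=4, idx=0, q=1
  n=6, idx=1, q=0
  n=9, idx=1, q=1
  n=11, idx=2, q=0
  n=15, idx=2, q=1

Final answer: 15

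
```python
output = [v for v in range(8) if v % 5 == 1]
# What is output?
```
Trace:
  v=0
  v=1
  v=2
  v=3
  v=4
  v=5
  v=6
  v=7
  output=[1, 6]

Final answer: [1, 6]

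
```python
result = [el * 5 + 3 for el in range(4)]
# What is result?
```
Trace:
  el=0
  el=1
  el=2
  el=3
  result=[3, 8, 13, 18]

Final answer: [3, 8, 13, 18]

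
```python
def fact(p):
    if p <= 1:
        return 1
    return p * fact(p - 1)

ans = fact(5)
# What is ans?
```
Call trace:
fact(p=5)
  fact(p=4)
    fact(p=3)
      fact(p=2)
        fact(p=1)
        -> return 1
      -> return 2
    -> return 6
  -> return 24
-> return 120

Final answer: 120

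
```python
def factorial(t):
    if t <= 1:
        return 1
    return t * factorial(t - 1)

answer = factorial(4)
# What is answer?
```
Call trace:
factorial(t=4)
  factorial(t=3)
    factorial(t=2)
      factorial(t=1)
      -> return 1
    -> return 2
  -> return 6
-> return 24

Final answer: 24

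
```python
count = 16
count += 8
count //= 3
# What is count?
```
Trace:
  count=16
  count=24
  count=8

Final answer: 8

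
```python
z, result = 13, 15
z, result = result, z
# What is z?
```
Trace:
  z=13, result=15
  z=15, result=13

Final answer: 15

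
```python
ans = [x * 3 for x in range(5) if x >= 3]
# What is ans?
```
Trace:
  x=0
  x=1
  x=2
  x=3
  x=4
  ans=[9, 12]

Final answer: [9, 12]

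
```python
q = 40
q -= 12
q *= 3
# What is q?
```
Trace:
  q=40
  q=28
  q=84

Final answer: 84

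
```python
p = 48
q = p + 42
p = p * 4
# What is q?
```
Trace:
  p=48
  p=48, q=90
  p=192, q=90

Final answer: 90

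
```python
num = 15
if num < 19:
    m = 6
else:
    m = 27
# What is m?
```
Trace:
  num=15
  num=15, m=6

Final answer: 6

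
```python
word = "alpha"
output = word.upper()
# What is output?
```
Trace:
  word='alpha'
  word='alpha', output='ALPHA'

Final answer: 'ALPHA'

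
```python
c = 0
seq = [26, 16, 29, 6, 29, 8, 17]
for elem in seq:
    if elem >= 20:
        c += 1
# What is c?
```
Trace:
  c=0
  c=1, elem=26
  c=1, elem=16
  c=2, elem=29
  c=2, elem=6
  c=3, elem=29
  c=3, elem=8
  c=3, elem=17

Final answer: 3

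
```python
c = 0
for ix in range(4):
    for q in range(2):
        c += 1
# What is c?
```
Trace:
  c=0
  c=1, ix=0, q=0
  c=2, ix=0, q=1
  c=3, ix=1, q=0
  c=4, ix=1, q=1
  c=5, ix=2, q=0
  c=6, ix=2, q=1
  c=7, ix=3, q=0
  c=8, ix=3, q=1

Final answer: 8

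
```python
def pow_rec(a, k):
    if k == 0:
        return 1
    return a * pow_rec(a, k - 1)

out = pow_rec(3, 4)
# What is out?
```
Call trace:
pow_rec(a=3, k=4)
  pow_rec(a=3, k=3)
    pow_rec(a=3, k=2)
      pow_rec(a=3, k=1)
        pow_rec(a=3, k=0)
        -> return 1
      -> return 3
    -> return 9
  -> return 27
-> return 81

Final answer: 81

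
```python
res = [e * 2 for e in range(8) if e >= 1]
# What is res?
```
Trace:
  e=0
  e=1
  e=2
  e=3
  e=4
  e=5
  e=6
  e=7
  res=[2, 4, 6, 8, 10, 12, 14]

Final answer: [2, 4, 6, 8, 10, 12, 14]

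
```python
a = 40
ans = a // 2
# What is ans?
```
Trace:
  a=40
  a=40, ans=20

Final answer: 20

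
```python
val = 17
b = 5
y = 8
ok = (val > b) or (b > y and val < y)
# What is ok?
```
Trace:
  val=17
  val=17, b=5
  val=17, b=5, y=8
  val=17, b=5, y=8, ok=True

Final answer: True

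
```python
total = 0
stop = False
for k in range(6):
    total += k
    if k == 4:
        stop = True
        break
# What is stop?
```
Trace:
  total=0
  total=0, stop=False
  total=0, stop=False, k=0
  total=1, stop=False, k=1
  total=3, stop=False, k=2
  total=6, stop=False, k=3
  total=10, stop=True, k=4

Final answer: True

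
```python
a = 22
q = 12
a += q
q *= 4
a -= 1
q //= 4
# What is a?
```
Trace:
  a=22
  a=22, q=12
  a=34, q=12
  a=34, q=48
  a=33, q=48
  a=33, q=12

Final answer: 33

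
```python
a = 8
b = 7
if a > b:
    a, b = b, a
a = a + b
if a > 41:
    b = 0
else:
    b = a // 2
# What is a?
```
Trace:
  a=8
  a=8, b=7
  a=7, b=8
  a=15, b=8
  a=15, b=7

Final answer: 15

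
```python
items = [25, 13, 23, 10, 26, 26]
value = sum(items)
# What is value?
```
Trace:
  items=[25, 13, 23, 10, 26, 26]
  items=[25, 13, 23, 10, 26, 26], value=123

Final answer: 123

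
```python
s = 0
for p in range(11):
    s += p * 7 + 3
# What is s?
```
Trace:
  s=0
  s=3, p=0
  s=13, p=1
  s=30, p=2
  s=54, p=3
  s=85, p=4
  s=123, p=5
  s=168, p=6
  s=220, p=7
  s=279, p=8
  s=345, p=9
  s=418, p=10

Final answer: 418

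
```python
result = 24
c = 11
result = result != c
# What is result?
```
Trace:
  result=24
  result=24, c=11
  result=True, c=11

Final answer: True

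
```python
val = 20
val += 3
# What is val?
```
Trace:
  val=20
  val=23

Final answer: 23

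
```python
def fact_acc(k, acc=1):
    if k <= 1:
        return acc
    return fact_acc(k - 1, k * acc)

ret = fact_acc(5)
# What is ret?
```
Call trace:
fact_acc(k=5, acc=1)
  fact_acc(k=4, acc=5)
    fact_acc(k=3, acc=20)
      fact_acc(k=2, acc=60)
        fact_acc(k=1, acc=120)
        -> return 120
      -> return 120
    -> return 120
  -> return 120
-> return 120

Final answer: 120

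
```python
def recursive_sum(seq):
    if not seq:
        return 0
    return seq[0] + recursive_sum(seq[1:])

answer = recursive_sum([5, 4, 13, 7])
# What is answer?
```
Call trace:
recursive_sum(seq=[5, 4, 13, 7])
  recursive_sum(seq=[4, 13, 7])
    recursive_sum(seq=[13, 7])
      recursive_sum(seq=[7])
        recursive_sum(seq=[])
        -> return 0
      -> return 7
    -> return 20
  -> return 24
-> return 29

Final answer: 29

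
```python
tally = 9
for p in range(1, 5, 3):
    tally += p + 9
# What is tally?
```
Trace:
  tally=9
  tally=19, p=1
  tally=32, p=4

Final answer: 32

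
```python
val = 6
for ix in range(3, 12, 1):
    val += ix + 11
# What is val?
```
Trace:
  val=6
  val=20, ix=3
  val=35, ix=4
  val=51, ix=5
  val=68, ix=6
  val=86, ix=7
  val=105, ix=8
  val=125, ix=9
  val=146, ix=10
  val=168, ix=11

Final answer: 168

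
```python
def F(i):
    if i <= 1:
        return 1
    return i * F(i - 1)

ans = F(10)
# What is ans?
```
Call trace:
F(i=10)
  F(i=9)
    F(i=8)
      F(i=7)
        F(i=6)
          F(i=5)
            F(i=4)
              F(i=3)
                F(i=2)
                  F(i=1)
                  -> return 1
                -> return 2
              -> return 6
            -> return 24
          -> return 120
        -> return 720
      -> return 5040
    -> return 40320
  -> return 362880
-> return 3628800

Final answer: 3628800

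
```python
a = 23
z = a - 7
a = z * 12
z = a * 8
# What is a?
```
Trace:
  a=23
  a=23, z=16
  a=192, z=16
  a=192, z=1536

Final answer: 192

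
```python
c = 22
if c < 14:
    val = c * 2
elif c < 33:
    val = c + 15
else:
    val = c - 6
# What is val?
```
Trace:
  c=22
  c=22, val=37

Final answer: 37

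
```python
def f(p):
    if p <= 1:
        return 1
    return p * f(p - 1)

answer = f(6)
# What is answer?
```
Call trace:
f(p=6)
  f(p=5)
    f(p=4)
      f(p=3)
        f(p=2)
          f(p=1)
          -> return 1
        -> return 2
      -> return 6
    -> return 24
  -> return 120
-> return 720

Final answer: 720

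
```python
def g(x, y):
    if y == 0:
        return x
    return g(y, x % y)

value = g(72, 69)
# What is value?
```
Call trace:
g(x=72, y=69)
  g(x=69, y=3)
    g(x=3, y=0)
    -> return 3
  -> return 3
-> return 3

Final answer: 3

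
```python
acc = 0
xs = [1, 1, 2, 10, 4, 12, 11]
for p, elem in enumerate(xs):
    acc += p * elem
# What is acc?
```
Trace:
  acc=0
  acc=0, p=0, elem=1
  acc=1, p=1, elem=1
  acc=5, p=2, elem=2
  acc=35, p=3, elem=10
  acc=51, p=4, elem=4
  acc=111, p=5, elem=12
  acc=177, p=6, elem=11

Final answer: 177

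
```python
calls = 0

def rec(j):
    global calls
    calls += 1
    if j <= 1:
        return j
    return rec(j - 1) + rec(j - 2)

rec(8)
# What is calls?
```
Call trace (a repeated sub-call is expanded the first time; later identical calls just restate its return value):
rec(j=8)
  rec(j=7)
    rec(j=6)
      rec(j=5)
        rec(j=4)
          rec(j=3)
            rec(j=2)
              rec(j=1)
              -> return 1
              rec(j=0)
              -> return 0
            -> return 1
            rec(j=1)
            -> return 1
          -> return 2
          rec(j=2) -> return 1  (same call as traced above)
        -> return 3
        rec(j=3) -> return 2  (same call as traced above)
      -> return 5
      rec(j=4) -> return 3  (same call as traced above)
    -> return 8
    rec(j=5) -> return 5  (same call as traced above)
  -> return 13
  rec(j=6) -> return 8  (same call as traced above)
-> return 21

calls is incremented once per call, so count the calls in each subtree. Let C(j) = number of calls made by rec(j).
C(0) = C(1) = 1 (base case, no recursion); C(j) = 1 + C(j - 1) + C(j - 2) otherwise.
C(2) = 1 + C(1) + C(0) = 1 + 1 + 1 = 3
C(3) = 1 + C(2) + C(1) = 1 + 3 + 1 = 5
C(4) = 1 + C(3) + C(2) = 1 + 5 + 3 = 9
C(5) = 1 + C(4) + C(3) = 1 + 9 + 5 = 15
C(6) = 1 + C(5) + C(4) = 1 + 15 + 9 = 25
C(7) = 1 + C(6) + C(5) = 1 + 25 + 15 = 41
C(8) = 1 + C(7) + C(6) = 1 + 41 + 25 = 67
calls = C(8) = 67

Final answer: 67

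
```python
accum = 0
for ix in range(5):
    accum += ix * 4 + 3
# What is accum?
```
Trace:
  accum=0
  accum=3, ix=0
  accum=10, ix=1
  accum=21, ix=2
  accum=36, ix=3
  accum=55, ix=4

Final answer: 55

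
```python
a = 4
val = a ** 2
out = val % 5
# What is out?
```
Trace:
  a=4
  a=4, val=16
  a=4, val=16, out=1

Final answer: 1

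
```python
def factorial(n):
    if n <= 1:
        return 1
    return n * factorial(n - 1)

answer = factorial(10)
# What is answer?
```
Call trace:
factorial(n=10)
  factorial(n=9)
    factorial(n=8)
      factorial(n=7)
        factorial(n=6)
          factorial(n=5)
            factorial(n=4)
              factorial(n=3)
                factorial(n=2)
                  factorial(n=1)
                  -> return 1
                -> return 2
              -> return 6
            -> return 24
          -> return 120
        -> return 720
      -> return 5040
    -> return 40320
  -> return 362880
-> return 3628800

Final answer: 3628800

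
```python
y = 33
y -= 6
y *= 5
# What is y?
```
Trace:
  y=33
  y=27
  y=135

Final answer: 135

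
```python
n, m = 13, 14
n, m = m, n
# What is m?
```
Trace:
  n=13, m=14
  n=14, m=13

Final answer: 13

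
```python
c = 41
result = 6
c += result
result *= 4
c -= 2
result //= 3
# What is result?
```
Trace:
  c=41
  c=41, result=6
  c=47, result=6
  c=47, result=24
  c=45, result=24
  c=45, result=8

Final answer: 8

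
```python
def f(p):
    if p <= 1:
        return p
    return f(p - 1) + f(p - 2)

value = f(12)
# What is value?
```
Call trace (a repeated sub-call is expanded the first time; later identical calls just restate its return value):
f(p=12)
  f(p=11)
    f(p=10)
      f(p=9)
        f(p=8)
          f(p=7)
            f(p=6)
              f(p=5)
                f(p=4)
                  f(p=3)
                    f(p=2)
                      f(p=1)
                      -> return 1
                      f(p=0)
                      -> return 0
                    -> return 1
                    f(p=1)
                    -> return 1
                  -> return 2
                  f(p=2) -> return 1  (same call as traced above)
                -> return 3
                f(p=3) -> return 2  (same call as traced above)
              -> return 5
              f(p=4) -> return 3  (same call as traced above)
            -> return 8
            f(p=5) -> return 5  (same call as traced above)
          -> return 13
          f(p=6) -> return 8  (same call as traced above)
        -> return 21
        f(p=7) -> return 13  (same call as traced above)
      -> return 34
      f(p=8) -> return 21  (same call as traced above)
    -> return 55
    f(p=9) -> return 34  (same call as traced above)
  -> return 89
  f(p=10) -> return 55  (same call as traced above)
-> return 144

Final answer: 144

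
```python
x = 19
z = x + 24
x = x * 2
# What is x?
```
Trace:
  x=19
  x=19, z=43
  x=38, z=43

Final answer: 38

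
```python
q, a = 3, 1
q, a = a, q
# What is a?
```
Trace:
  q=3, a=1
  q=1, a=3

Final answer: 3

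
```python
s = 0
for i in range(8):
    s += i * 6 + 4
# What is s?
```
Trace:
  s=0
  s=4, i=0
  s=14, i=1
  s=30, i=2
  s=52, i=3
  s=80, i=4
  s=114, i=5
  s=154, i=6
  s=200, i=7

Final answer: 200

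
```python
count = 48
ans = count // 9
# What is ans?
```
Trace:
  count=48
  count=48, ans=5

Final answer: 5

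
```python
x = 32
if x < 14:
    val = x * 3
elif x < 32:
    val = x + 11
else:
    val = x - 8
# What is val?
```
Trace:
  x=32
  x=32, val=24

Final answer: 24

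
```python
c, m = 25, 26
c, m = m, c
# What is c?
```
Trace:
  c=25, m=26
  c=26, m=25

Final answer: 26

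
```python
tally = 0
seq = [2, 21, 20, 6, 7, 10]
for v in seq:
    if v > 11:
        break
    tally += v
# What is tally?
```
Trace:
  tally=0
  tally=2, v=2
  tally=2, v=21

Final answer: 2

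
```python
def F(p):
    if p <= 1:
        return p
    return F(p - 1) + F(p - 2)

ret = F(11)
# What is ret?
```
Call trace (a repeated sub-call is expanded the first time; later identical calls just restate its return value):
F(p=11)
  F(p=10)
    F(p=9)
      F(p=8)
        F(p=7)
          F(p=6)
            F(p=5)
              F(p=4)
                F(p=3)
                  F(p=2)
                    F(p=1)
                    -> return 1
                    F(p=0)
                    -> return 0
                  -> return 1
                  F(p=1)
                  -> return 1
                -> return 2
                F(p=2) -> return 1  (same call as traced above)
              -> return 3
              F(p=3) -> return 2  (same call as traced above)
            -> return 5
            F(p=4) -> return 3  (same call as traced above)
          -> return 8
          F(p=5) -> return 5  (same call as traced above)
        -> return 13
        F(p=6) -> return 8  (same call as traced above)
      -> return 21
      F(p=7) -> return 13  (same call as traced above)
    -> return 34
    F(p=8) -> return 21  (same call as traced above)
  -> return 55
  F(p=9) -> return 34  (same call as traced above)
-> return 89

Final answer: 89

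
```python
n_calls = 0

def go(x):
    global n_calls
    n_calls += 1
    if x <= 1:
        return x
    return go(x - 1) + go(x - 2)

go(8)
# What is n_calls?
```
Call trace (a repeated sub-call is expanded the first time; later identical calls just restate its return value):
go(x=8)
  go(x=7)
    go(x=6)
      go(x=5)
        go(x=4)
          go(x=3)
            go(x=2)
              go(x=1)
              -> return 1
              go(x=0)
              -> return 0
            -> return 1
            go(x=1)
            -> return 1
          -> return 2
          go(x=2) -> return 1  (same call as traced above)
        -> return 3
        go(x=3) -> return 2  (same call as traced above)
      -> return 5
      go(x=4) -> return 3  (same call as traced above)
    -> return 8
    go(x=5) -> return 5  (same call as traced above)
  -> return 13
  go(x=6) -> return 8  (same call as traced above)
-> return 21

n_calls is incremented once per call, so count the calls in each subtree. Let C(x) = number of calls made by go(x).
C(0) = C(1) = 1 (base case, no recursion); C(x) = 1 + C(x - 1) + C(x - 2) otherwise.
C(2) = 1 + C(1) + C(0) = 1 + 1 + 1 = 3
C(3) = 1 + C(2) + C(1) = 1 + 3 + 1 = 5
C(4) = 1 + C(3) + C(2) = 1 + 5 + 3 = 9
C(5) = 1 + C(4) + C(3) = 1 + 9 + 5 = 15
C(6) = 1 + C(5) + C(4) = 1 + 15 + 9 = 25
C(7) = 1 + C(6) + C(5) = 1 + 25 + 15 = 41
C(8) = 1 + C(7) + C(6) = 1 + 41 + 25 = 67
n_calls = C(8) = 67

Final answer: 67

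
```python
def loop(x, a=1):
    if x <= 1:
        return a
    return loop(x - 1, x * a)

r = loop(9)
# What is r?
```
Call trace:
loop(x=9, a=1)
  loop(x=8, a=9)
    loop(x=7, a=72)
      loop(x=6, a=504)
        loop(x=5, a=3024)
          loop(x=4, a=15120)
            loop(x=3, a=60480)
              loop(x=2, a=181440)
                loop(x=1, a=362880)
                -> return 362880
              -> return 362880
            -> return 362880
          -> return 362880
        -> return 362880
      -> return 362880
    -> return 362880
  -> return 362880
-> return 362880

Final answer: 362880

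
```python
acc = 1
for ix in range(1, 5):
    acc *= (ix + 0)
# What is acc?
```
Trace:
  acc=1
  acc=1, ix=1
  acc=2, ix=2
  acc=6, ix=3
  acc=24, ix=4

Final answer: 24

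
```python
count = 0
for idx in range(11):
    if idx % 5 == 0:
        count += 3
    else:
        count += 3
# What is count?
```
Trace:
  count=0
  count=3, idx=0
  count=6, idx=1
  count=9, idx=2
  count=12, idx=3
  count=15, idx=4
  count=18, idx=5
  count=21, idx=6
  count=24, idx=7
  count=27, idx=8
  count=30, idx=9
  count=33, idx=10

Final answer: 33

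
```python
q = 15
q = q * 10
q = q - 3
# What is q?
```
Trace:
  q=15
  q=150
  q=147

Final answer: 147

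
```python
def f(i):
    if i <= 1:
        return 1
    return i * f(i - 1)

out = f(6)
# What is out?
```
Call trace:
f(i=6)
  f(i=5)
    f(i=4)
      f(i=3)
        f(i=2)
          f(i=1)
          -> return 1
        -> return 2
      -> return 6
    -> return 24
  -> return 120
-> return 720

Final answer: 720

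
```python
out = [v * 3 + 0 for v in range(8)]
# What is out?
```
Trace:
  v=0
  v=1
  v=2
  v=3
  v=4
  v=5
  v=6
  v=7
  out=[0, 3, 6, 9, 12, 15, 18, 21]

Final answer: [0, 3, 6, 9, 12, 15, 18, 21]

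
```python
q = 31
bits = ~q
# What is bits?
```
Trace:
  q=31
  q=31, bits=-32

Final answer: -32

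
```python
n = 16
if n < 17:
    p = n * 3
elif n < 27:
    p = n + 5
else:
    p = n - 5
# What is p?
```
Trace:
  n=16
  n=16, p=48

Final answer: 48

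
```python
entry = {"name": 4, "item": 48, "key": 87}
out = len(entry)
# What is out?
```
Trace:
  entry={'name': 4, 'item': 48, 'key': 87}
  entry={'name': 4, 'item': 48, 'key': 87}, out=3

Final answer: 3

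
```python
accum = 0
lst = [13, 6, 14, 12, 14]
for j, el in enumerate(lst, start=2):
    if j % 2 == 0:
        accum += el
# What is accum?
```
Trace:
  accum=0
  accum=13, j=2, el=13
  accum=13, j=3, el=6
  accum=27, j=4, el=14
  accum=27, j=5, el=12
  accum=41, j=6, el=14

Final answer: 41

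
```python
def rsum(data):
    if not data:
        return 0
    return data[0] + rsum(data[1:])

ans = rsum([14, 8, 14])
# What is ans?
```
Call trace:
rsum(data=[14, 8, 14])
  rsum(data=[8, 14])
    rsum(data=[14])
      rsum(data=[])
      -> return 0
    -> return 14
  -> return 22
-> return 36

Final answer: 36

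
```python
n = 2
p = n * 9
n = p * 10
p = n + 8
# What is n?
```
Trace:
  n=2
  n=2, p=18
  n=180, p=18
  n=180, p=188

Final answer: 180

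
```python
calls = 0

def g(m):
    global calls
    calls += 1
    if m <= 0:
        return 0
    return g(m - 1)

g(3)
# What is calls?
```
Call trace:
g(m=3)
  g(m=2)
    g(m=1)
      g(m=0)
      -> return 0
    -> return 0
  -> return 0
-> return 0

calls is incremented once per call. g is entered once for each m = 3, 2, 1, 0 (the m <= 0 call returns without recursing), i.e. 3 + 1 calls.
calls = 4

Final answer: 4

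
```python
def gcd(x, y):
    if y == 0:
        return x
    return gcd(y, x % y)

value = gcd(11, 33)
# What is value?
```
Call trace:
gcd(x=11, y=33)
  gcd(x=33, y=11)
    gcd(x=11, y=0)
    -> return 11
  -> return 11
-> return 11

Final answer: 11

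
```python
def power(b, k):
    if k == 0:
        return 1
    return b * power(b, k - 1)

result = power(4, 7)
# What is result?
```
Call trace:
power(b=4, k=7)
  power(b=4, k=6)
    power(b=4, k=5)
      power(b=4, k=4)
        power(b=4, k=3)
          power(b=4, k=2)
            power(b=4, k=1)
              power(b=4, k=0)
              -> return 1
            -> return 4
          -> return 16
        -> return 64
      -> return 256
    -> return 1024
  -> return 4096
-> return 16384

Final answer: 16384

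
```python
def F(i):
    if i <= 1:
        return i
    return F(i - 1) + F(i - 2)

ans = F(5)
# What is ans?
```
Call trace (a repeated sub-call is expanded the first time; later identical calls just restate its return value):
F(i=5)
  F(i=4)
    F(i=3)
      F(i=2)
        F(i=1)
        -> return 1
        F(i=0)
        -> return 0
      -> return 1
      F(i=1)
      -> return 1
    -> return 2
    F(i=2) -> return 1  (same call as traced above)
  -> return 3
  F(i=3) -> return 2  (same call as traced above)
-> return 5

Final answer: 5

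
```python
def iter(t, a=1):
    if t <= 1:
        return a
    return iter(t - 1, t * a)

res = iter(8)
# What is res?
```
Call trace:
iter(t=8, a=1)
  iter(t=7, a=8)
    iter(t=6, a=56)
      iter(t=5, a=336)
        iter(t=4, a=1680)
          iter(t=3, a=6720)
            iter(t=2, a=20160)
              iter(t=1, a=40320)
              -> return 40320
            -> return 40320
          -> return 40320
        -> return 40320
      -> return 40320
    -> return 40320
  -> return 40320
-> return 40320

Final answer: 40320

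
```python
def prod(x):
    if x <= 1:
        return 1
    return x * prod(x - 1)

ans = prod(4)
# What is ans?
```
Call trace:
prod(x=4)
  prod(x=3)
    prod(x=2)
      prod(x=1)
      -> return 1
    -> return 2
  -> return 6
-> return 24

Final answer: 24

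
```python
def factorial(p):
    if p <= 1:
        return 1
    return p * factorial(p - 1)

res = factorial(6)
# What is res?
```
Call trace:
factorial(p=6)
  factorial(p=5)
    factorial(p=4)
      factorial(p=3)
        factorial(p=2)
          factorial(p=1)
          -> return 1
        -> return 2
      -> return 6
    -> return 24
  -> return 120
-> return 720

Final answer: 720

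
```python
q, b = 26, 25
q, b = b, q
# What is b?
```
Trace:
  q=26, b=25
  q=25, b=26

Final answer: 26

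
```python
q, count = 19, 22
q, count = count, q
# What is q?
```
Trace:
  q=19, count=22
  q=22, count=19

Final answer: 22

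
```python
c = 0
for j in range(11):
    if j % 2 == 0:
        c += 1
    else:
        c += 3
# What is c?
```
Trace:
  c=0
  c=1, j=0
  c=4, j=1
  c=5, j=2
  c=8, j=3
  c=9, j=4
  c=12, j=5
  c=13, j=6
  c=16, j=7
  c=17, j=8
  c=20, j=9
  c=21, j=10

Final answer: 21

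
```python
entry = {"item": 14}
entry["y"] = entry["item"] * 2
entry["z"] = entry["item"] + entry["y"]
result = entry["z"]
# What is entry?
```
Trace:
  entry={'item': 14}
  entry={'item': 14, 'y': 28}
  entry={'item': 14, 'y': 28, 'z': 42}
  entry={'item': 14, 'y': 28, 'z': 42}, result=42

Final answer: {'item': 14, 'y': 28, 'z': 42}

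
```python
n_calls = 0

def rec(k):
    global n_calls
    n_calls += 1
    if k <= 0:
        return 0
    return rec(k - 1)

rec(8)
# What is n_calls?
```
Call trace:
rec(k=8)
  rec(k=7)
    rec(k=6)
      rec(k=5)
        rec(k=4)
          rec(k=3)
            rec(k=2)
              rec(k=1)
                rec(k=0)
                -> return 0
              -> return 0
            -> return 0
          -> return 0
        -> return 0
      -> return 0
    -> return 0
  -> return 0
-> return 0

n_calls is incremented once per call. rec is entered once for each k = 8, 7, 6, 5, 4, 3, 2, 1, 0 (the k <= 0 call returns without recursing), i.e. 8 + 1 calls.
n_calls = 9

Final answer: 9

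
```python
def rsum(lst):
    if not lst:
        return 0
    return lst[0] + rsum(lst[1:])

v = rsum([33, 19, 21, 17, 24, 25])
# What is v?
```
Call trace:
rsum(lst=[33, 19, 21, 17, 24, 25])
  rsum(lst=[19, 21, 17, 24, 25])
    rsum(lst=[21, 17, 24, 25])
      rsum(lst=[17, 24, 25])
        rsum(lst=[24, 25])
          rsum(lst=[25])
            rsum(lst=[])
            -> return 0
          -> return 25
        -> return 49
      -> return 66
    -> return 87
  -> return 106
-> return 139

Final answer: 139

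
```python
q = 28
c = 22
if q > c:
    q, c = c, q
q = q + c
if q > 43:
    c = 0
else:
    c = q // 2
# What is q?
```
Trace:
  q=28
  q=28, c=22
  q=22, c=28
  q=50, c=28
  q=50, c=0

Final answer: 50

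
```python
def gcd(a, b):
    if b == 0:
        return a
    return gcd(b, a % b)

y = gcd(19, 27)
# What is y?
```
Call trace:
gcd(a=19, b=27)
  gcd(a=27, b=19)
    gcd(a=19, b=8)
      gcd(a=8, b=3)
        gcd(a=3, b=2)
          gcd(a=2, b=1)
            gcd(a=1, b=0)
            -> return 1
          -> return 1
        -> return 1
      -> return 1
    -> return 1
  -> return 1
-> return 1

Final answer: 1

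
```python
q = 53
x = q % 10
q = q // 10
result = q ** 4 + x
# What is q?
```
Trace:
  q=53
  q=53, x=3
  q=5, x=3
  q=5, x=3, result=628

Final answer: 5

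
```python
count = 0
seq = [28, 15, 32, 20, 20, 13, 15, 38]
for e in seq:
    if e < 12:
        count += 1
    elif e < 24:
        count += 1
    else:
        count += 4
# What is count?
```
Trace:
  count=0
  count=4, e=28
  count=5, e=15
  count=9, e=32
  count=10, e=20
  count=11, e=20
  count=12, e=13
  count=13, e=15
  count=17, e=38

Final answer: 17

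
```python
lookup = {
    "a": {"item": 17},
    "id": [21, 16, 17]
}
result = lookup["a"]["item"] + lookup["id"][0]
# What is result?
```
Trace:
  lookup={'a': {'item': 17}, 'id': [21, 16, 17]}
  lookup={'a': {'item': 17}, 'id': [21, 16, 17]}, result=38

Final answer: 38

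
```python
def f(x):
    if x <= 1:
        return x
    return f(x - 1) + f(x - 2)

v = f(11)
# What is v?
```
Call trace (a repeated sub-call is expanded the first time; later identical calls just restate its return value):
f(x=11)
  f(x=10)
    f(x=9)
      f(x=8)
        f(x=7)
          f(x=6)
            f(x=5)
              f(x=4)
                f(x=3)
                  f(x=2)
                    f(x=1)
                    -> return 1
                    f(x=0)
                    -> return 0
                  -> return 1
                  f(x=1)
                  -> return 1
                -> return 2
                f(x=2) -> return 1  (same call as traced above)
              -> return 3
              f(x=3) -> return 2  (same call as traced above)
            -> return 5
            f(x=4) -> return 3  (same call as traced above)
          -> return 8
          f(x=5) -> return 5  (same call as traced above)
        -> return 13
        f(x=6) -> return 8  (same call as traced above)
      -> return 21
      f(x=7) -> return 13  (same call as traced above)
    -> return 34
    f(x=8) -> return 21  (same call as traced above)
  -> return 55
  f(x=9) -> return 34  (same call as traced above)
-> return 89

Final answer: 89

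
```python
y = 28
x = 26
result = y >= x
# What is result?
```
Trace:
  y=28
  y=28, x=26
  y=28, x=26, result=True

Final answer: True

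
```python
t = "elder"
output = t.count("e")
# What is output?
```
Trace:
  t='elder'
  t='elder', output=2

Final answer: 2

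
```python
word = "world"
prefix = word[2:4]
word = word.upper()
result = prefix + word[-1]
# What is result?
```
Trace:
  word='world'
  word='world', prefix='rl'
  word='WORLD', prefix='rl'
  word='WORLD', prefix='rl', result='rlD'

Final answer: 'rlD'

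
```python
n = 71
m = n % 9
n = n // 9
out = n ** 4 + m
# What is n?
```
Trace:
  n=71
  n=71, m=8
  n=7, m=8
  n=7, m=8, out=2409

Final answer: 7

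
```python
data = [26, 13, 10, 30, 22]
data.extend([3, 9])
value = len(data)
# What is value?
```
Trace:
  data=[26, 13, 10, 30, 22]
  data=[26, 13, 10, 30, 22, 3, 9]
  data=[26, 13, 10, 30, 22, 3, 9], value=7

Final answer: 7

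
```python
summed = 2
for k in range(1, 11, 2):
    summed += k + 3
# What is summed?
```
Trace:
  summed=2
  summed=6, k=1
  summed=12, k=3
  summed=20, k=5
  summed=30, k=7
  summed=42, k=9

Final answer: 42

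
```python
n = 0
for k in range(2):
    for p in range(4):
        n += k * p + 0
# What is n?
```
Trace:
  n=0
  n=0, k=0, p=0
  n=0, k=0, p=1
  n=0, k=0, p=2
  n=0, k=0, p=3
  n=0, k=1, p=0
  n=1, k=1, p=1
  n=3, k=1, p=2
  n=6, k=1, p=3

Final answer: 6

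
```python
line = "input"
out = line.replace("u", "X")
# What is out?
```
Trace:
  line='input'
  line='input', out='inpXt'

Final answer: 'inpXt'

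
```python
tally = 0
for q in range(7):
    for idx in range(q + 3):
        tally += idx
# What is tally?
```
Trace:
  tally=0
  tally=0, q=0, idx=0
  tally=1, q=0, idx=1
  tally=3, q=0, idx=2
  tally=3, q=1, idx=0
  tally=4, q=1, idx=1
  tally=6, q=1, idx=2
  tally=9, q=1, idx=3
  tally=9, q=2, idx=0
  tally=10, q=2, idx=1
  tally=12, q=2, idx=2
  tally=15, q=2, idx=3
  tally=19, q=2, idx=4
  tally=19, q=3, idx=0
  tally=20, q=3, idx=1
  tally=22, q=3, idx=2
  tally=25, q=3, idx=3
  tally=29, q=3, idx=4
  tally=34, q=3, idx=5
  tally=34, q=4, idx=0
  tally=35, q=4, idx=1
  tally=37, q=4, idx=2
  tally=40, q=4, idx=3
  tally=44, q=4, idx=4
  tally=49, q=4, idx=5
  tally=55, q=4, idx=6
  tally=55, q=5, idx=0
  tally=56, q=5, idx=1
  tally=58, q=5, idx=2
  tally=61, q=5, idx=3
  tally=65, q=5, idx=4
  tally=70, q=5, idx=5
  tally=76, q=5, idx=6
  tally=83, q=5, idx=7
  tally=83, q=6, idx=0
  tally=84, q=6, idx=1
  tally=86, q=6, idx=2
  tally=89, q=6, idx=3
  tally=93, q=6, idx=4
  tally=98, q=6, idx=5
  tally=104, q=6, idx=6
  tally=111, q=6, idx=7
  tally=119, q=6, idx=8

Final answer: 119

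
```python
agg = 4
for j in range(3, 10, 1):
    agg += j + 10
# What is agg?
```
Trace:
  agg=4
  agg=17, j=3
  agg=31, j=4
  agg=46, j=5
  agg=62, j=6
  agg=79, j=7
  agg=97, j=8
  agg=116, j=9

Final answer: 116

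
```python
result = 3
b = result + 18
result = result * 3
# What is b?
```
Trace:
  result=3
  result=3, b=21
  result=9, b=21

Final answer: 21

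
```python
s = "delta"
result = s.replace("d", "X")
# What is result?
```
Trace:
  s='delta'
  s='delta', result='Xelta'

Final answer: 'Xelta'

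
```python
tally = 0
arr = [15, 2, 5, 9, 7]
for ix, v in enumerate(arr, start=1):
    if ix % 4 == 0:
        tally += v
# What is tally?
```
Trace:
  tally=0
  tally=0, ix=1, v=15
  tally=0, ix=2, v=2
  tally=0, ix=3, v=5
  tally=9, ix=4, v=9
  tally=9, ix=5, v=7

Final answer: 9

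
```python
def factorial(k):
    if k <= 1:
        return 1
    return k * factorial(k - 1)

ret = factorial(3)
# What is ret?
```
Call trace:
factorial(k=3)
  factorial(k=2)
    factorial(k=1)
    -> return 1
  -> return 2
-> return 6

Final answer: 6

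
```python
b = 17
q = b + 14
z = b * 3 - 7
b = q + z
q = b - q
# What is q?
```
Trace:
  b=17
  b=17, q=31
  b=17, q=31, z=44
  b=75, q=31, z=44
  b=75, q=44, z=44

Final answer: 44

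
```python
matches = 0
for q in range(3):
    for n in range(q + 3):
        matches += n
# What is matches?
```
Trace:
  matches=0
  matches=0, q=0, n=0
  matches=1, q=0, n=1
  matches=3, q=0, n=2
  matches=3, q=1, n=0
  matches=4, q=1, n=1
  matches=6, q=1, n=2
  matches=9, q=1, n=3
  matches=9, q=2, n=0
  matches=10, q=2, n=1
  matches=12, q=2, n=2
  matches=15, q=2, n=3
  matches=19, q=2, n=4

Final answer: 19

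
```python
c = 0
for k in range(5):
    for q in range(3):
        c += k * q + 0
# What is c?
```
Trace:
  c=0
  c=0, k=0, q=0
  c=0, k=0, q=1
  c=0, k=0, q=2
  c=0, k=1, q=0
  c=1, k=1, q=1
  c=3, k=1, q=2
  c=3, k=2, q=0
  c=5, k=2, q=1
  c=9, k=2, q=2
  c=9, k=3, q=0
  c=12, k=3, q=1
  c=18, k=3, q=2
  c=18, k=4, q=0
  c=22, k=4, q=1
  c=30, k=4, q=2

Final answer: 30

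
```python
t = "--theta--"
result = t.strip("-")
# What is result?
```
Trace:
  t='--theta--'
  t='--theta--', result='theta'

Final answer: 'theta'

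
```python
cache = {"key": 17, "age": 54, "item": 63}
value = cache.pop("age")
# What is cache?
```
Trace:
  cache={'key': 17, 'age': 54, 'item': 63}
  cache={'key': 17, 'item': 63}, value=54

Final answer: {'key': 17, 'item': 63}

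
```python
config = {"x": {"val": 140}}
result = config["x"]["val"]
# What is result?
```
Trace:
  config={'x': {'val': 140}}
  config={'x': {'val': 140}}, result=140

Final answer: 140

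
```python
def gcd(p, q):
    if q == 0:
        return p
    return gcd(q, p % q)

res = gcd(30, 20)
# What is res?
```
Call trace:
gcd(p=30, q=20)
  gcd(p=20, q=10)
    gcd(p=10, q=0)
    -> return 10
  -> return 10
-> return 10

Final answer: 10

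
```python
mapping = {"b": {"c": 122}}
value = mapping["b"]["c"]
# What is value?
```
Trace:
  mapping={'b': {'c': 122}}
  mapping={'b': {'c': 122}}, value=122

Final answer: 122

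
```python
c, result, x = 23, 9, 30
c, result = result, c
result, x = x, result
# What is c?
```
Trace:
  c=23, result=9, x=30
  c=9, result=23, x=30
  c=9, result=30, x=23

Final answer: 9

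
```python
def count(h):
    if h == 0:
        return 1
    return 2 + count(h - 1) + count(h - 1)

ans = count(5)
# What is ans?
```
Call trace (a repeated sub-call is expanded the first time; later identical calls just restate its return value):
count(h=5)
  count(h=4)
    count(h=3)
      count(h=2)
        count(h=1)
          count(h=0)
          -> return 1
          count(h=0)
          -> return 1
        -> return 4
        count(h=1) -> return 4  (same call as traced above)
      -> return 10
      count(h=2) -> return 10  (same call as traced above)
    -> return 22
    count(h=3) -> return 22  (same call as traced above)
  -> return 46
  count(h=4) -> return 46  (same call as traced above)
-> return 94

Final answer: 94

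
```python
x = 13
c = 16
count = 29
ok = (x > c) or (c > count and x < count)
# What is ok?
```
Trace:
  x=13
  x=13, c=16
  x=13, c=16, count=29
  x=13, c=16, count=29, ok=False

Final answer: False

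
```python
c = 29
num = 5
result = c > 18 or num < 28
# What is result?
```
Trace:
  c=29
  c=29, num=5
  c=29, num=5, result=True

Final answer: True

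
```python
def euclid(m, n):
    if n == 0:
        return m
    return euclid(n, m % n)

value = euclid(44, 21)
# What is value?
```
Call trace:
euclid(m=44, n=21)
  euclid(m=21, n=2)
    euclid(m=2, n=1)
      euclid(m=1, n=0)
      -> return 1
    -> return 1
  -> return 1
-> return 1

Final answer: 1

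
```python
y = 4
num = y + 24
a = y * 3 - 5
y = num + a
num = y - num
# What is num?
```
Trace:
  y=4
  y=4, num=28
  y=4, num=28, a=7
  y=35, num=28, a=7
  y=35, num=7, a=7

Final answer: 7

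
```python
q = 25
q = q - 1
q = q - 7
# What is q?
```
Trace:
  q=25
  q=24
  q=17

Final answer: 17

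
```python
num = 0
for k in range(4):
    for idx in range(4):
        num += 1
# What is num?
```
Trace:
  num=0
  num=1, k=0, idx=0
  num=2, k=0, idx=1
  num=3, k=0, idx=2
  num=4, k=0, idx=3
  num=5, k=1, idx=0
  num=6, k=1, idx=1
  num=7, k=1, idx=2
  num=8, k=1, idx=3
  num=9, k=2, idx=0
  num=10, k=2, idx=1
  num=11, k=2, idx=2
  num=12, k=2, idx=3
  num=13, k=3, idx=0
  num=14, k=3, idx=1
  num=15, k=3, idx=2
  num=16, k=3, idx=3

Final answer: 16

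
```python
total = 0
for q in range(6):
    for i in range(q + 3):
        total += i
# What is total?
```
Trace:
  total=0
  total=0, q=0, i=0
  total=1, q=0, i=1
  total=3, q=0, i=2
  total=3, q=1, i=0
  total=4, q=1, i=1
  total=6, q=1, i=2
  total=9, q=1, i=3
  total=9, q=2, i=0
  total=10, q=2, i=1
  total=12, q=2, i=2
  total=15, q=2, i=3
  total=19, q=2, i=4
  total=19, q=3, i=0
  total=20, q=3, i=1
  total=22, q=3, i=2
  total=25, q=3, i=3
  total=29, q=3, i=4
  total=34, q=3, i=5
  total=34, q=4, i=0
  total=35, q=4, i=1
  total=37, q=4, i=2
  total=40, q=4, i=3
  total=44, q=4, i=4
  total=49, q=4, i=5
  total=55, q=4, i=6
  total=55, q=5, i=0
  total=56, q=5, i=1
  total=58, q=5, i=2
  total=61, q=5, i=3
  total=65, q=5, i=4
  total=70, q=5, i=5
  total=76, q=5, i=6
  total=83, q=5, i=7

Final answer: 83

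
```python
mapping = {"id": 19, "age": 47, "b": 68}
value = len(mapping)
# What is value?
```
Trace:
  mapping={'id': 19, 'age': 47, 'b': 68}
  mapping={'id': 19, 'age': 47, 'b': 68}, value=3

Final answer: 3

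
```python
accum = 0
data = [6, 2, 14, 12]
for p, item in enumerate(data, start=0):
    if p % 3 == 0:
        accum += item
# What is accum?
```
Trace:
  accum=0
  accum=6, p=0, item=6
  accum=6, p=1, item=2
  accum=6, p=2, item=14
  accum=18, p=3, item=12

Final answer: 18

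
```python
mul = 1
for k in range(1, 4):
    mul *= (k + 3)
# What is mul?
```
Trace:
  mul=1
  mul=4, k=1
  mul=20, k=2
  mul=120, k=3

Final answer: 120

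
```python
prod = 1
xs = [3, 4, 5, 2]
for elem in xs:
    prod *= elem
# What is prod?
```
Trace:
  prod=1
  prod=3, elem=3
  prod=12, elem=4
  prod=60, elem=5
  prod=120, elem=2

Final answer: 120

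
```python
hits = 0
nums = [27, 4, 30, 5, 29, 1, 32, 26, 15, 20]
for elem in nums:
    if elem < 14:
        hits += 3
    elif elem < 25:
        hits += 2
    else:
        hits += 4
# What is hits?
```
Trace:
  hits=0
  hits=4, elem=27
  hits=7, elem=4
  hits=11, elem=30
  hits=14, elem=5
  hits=18, elem=29
  hits=21, elem=1
  hits=25, elem=32
  hits=29, elem=26
  hits=31, elem=15
  hits=33, elem=20

Final answer: 33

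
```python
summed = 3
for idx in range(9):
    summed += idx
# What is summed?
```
Trace:
  summed=3
  summed=3, idx=0
  summed=4, idx=1
  summed=6, idx=2
  summed=9, idx=3
  summed=13, idx=4
  summed=18, idx=5
  summed=24, idx=6
  summed=31, idx=7
  summed=39, idx=8

Final answer: 39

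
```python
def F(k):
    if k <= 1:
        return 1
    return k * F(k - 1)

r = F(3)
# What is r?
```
Call trace:
F(k=3)
  F(k=2)
    F(k=1)
    -> return 1
  -> return 2
-> return 6

Final answer: 6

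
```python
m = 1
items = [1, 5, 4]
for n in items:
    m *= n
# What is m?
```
Trace:
  m=1
  m=1, n=1
  m=5, n=5
  m=20, n=4

Final answer: 20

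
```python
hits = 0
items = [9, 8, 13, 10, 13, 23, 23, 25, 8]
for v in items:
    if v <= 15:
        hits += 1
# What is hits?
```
Trace:
  hits=0
  hits=1, v=9
  hits=2, v=8
  hits=3, v=13
  hits=4, v=10
  hits=5, v=13
  hits=5, v=23
  hits=5, v=23
  hits=5, v=25
  hits=6, v=8

Final answer: 6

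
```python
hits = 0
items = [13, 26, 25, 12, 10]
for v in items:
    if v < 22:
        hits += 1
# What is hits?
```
Trace:
  hits=0
  hits=1, v=13
  hits=1, v=26
  hits=1, v=25
  hits=2, v=12
  hits=3, v=10

Final answer: 3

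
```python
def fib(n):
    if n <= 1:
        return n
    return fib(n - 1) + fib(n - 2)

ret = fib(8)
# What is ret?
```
Call trace (a repeated sub-call is expanded the first time; later identical calls just restate its return value):
fib(n=8)
  fib(n=7)
    fib(n=6)
      fib(n=5)
        fib(n=4)
          fib(n=3)
            fib(n=2)
              fib(n=1)
              -> return 1
              fib(n=0)
              -> return 0
            -> return 1
            fib(n=1)
            -> return 1
          -> return 2
          fib(n=2) -> return 1  (same call as traced above)
        -> return 3
        fib(n=3) -> return 2  (same call as traced above)
      -> return 5
      fib(n=4) -> return 3  (same call as traced above)
    -> return 8
    fib(n=5) -> return 5  (same call as traced above)
  -> return 13
  fib(n=6) -> return 8  (same call as traced above)
-> return 21

Final answer: 21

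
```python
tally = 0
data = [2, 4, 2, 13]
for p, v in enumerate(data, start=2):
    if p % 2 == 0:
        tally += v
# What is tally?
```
Trace:
  tally=0
  tally=2, p=2, v=2
  tally=2, p=3, v=4
  tally=4, p=4, v=2
  tally=4, p=5, v=13

Final answer: 4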